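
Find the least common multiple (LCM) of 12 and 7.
84

First find GCD(12, 7) using the Euclidean algorithm:
12 = 1 × 7 + 5
7 = 1 × 5 + 2
5 = 2 × 2 + 1
2 = 2 × 1 + 0
GCD(12, 7) = 1

LCM formula: LCM(a, b) = (a × b) / GCD(a, b)
LCM(12, 7) = (12 × 7) / 1
LCM(12, 7) = 84 / 1
LCM(12, 7) = 84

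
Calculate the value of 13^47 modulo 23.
Using Fermat: 13^{22} ≡ 1 (mod 23). 47 ≡ 3 (mod 22). So 13^{47} ≡ 13^{3} ≡ 12 (mod 23)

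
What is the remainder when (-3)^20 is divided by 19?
Using Fermat: (-3)^{18} ≡ 1 (mod 19). 20 ≡ 2 (mod 18). So (-3)^{20} ≡ (-3)^{2} ≡ 9 (mod 19)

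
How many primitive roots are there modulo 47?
22

The number of primitive roots modulo p is φ(p-1) = φ(46)
φ(46) = 22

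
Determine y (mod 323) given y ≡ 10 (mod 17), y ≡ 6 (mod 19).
44

Using the Chinese Remainder Theorem:
M = product of moduli = 323
For equation 1: M_1 = 19, 19 ≡ 2 (mod 17), inverse of 19 mod 17 is 9 (check: 2 × 9 = 18 ≡ 1 (mod 17))
For equation 2: M_2 = 17, 17 ≡ 17 (mod 19), inverse of 17 mod 19 is 9 (check: 17 × 9 = 153 ≡ 1 (mod 19))
Combine: y ≡ Σ r_i×M_i×(M_i⁻¹ mod m_i) = 10×19×9 + 6×17×9 = 1710 + 918 = 2628
2628 mod 323 = 44
y ≡ 44 (mod 323)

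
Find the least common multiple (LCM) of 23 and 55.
1265

First find GCD(23, 55) using the Euclidean algorithm:
23 = 0 × 55 + 23
55 = 2 × 23 + 9
23 = 2 × 9 + 5
9 = 1 × 5 + 4
5 = 1 × 4 + 1
4 = 4 × 1 + 0
GCD(23, 55) = 1

LCM formula: LCM(a, b) = (a × b) / GCD(a, b)
LCM(23, 55) = (23 × 55) / 1
LCM(23, 55) = 1265 / 1
LCM(23, 55) = 1265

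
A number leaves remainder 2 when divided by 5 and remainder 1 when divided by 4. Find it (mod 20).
M = 5 × 4 = 20. M₁ = 4, y₁ ≡ 4 (mod 5). M₂ = 5, y₂ ≡ 1 (mod 4). y = 2×4×4 + 1×5×1 ≡ 17 (mod 20)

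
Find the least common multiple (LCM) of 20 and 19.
380

First find GCD(20, 19) using the Euclidean algorithm:
20 = 1 × 19 + 1
19 = 19 × 1 + 0
GCD(20, 19) = 1

LCM formula: LCM(a, b) = (a × b) / GCD(a, b)
LCM(20, 19) = (20 × 19) / 1
LCM(20, 19) = 380 / 1
LCM(20, 19) = 380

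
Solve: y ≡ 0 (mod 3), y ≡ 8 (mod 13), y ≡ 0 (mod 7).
M = 3 × 13 × 7 = 273. M₁ = 91, y₁ ≡ 1 (mod 3). M₂ = 21, y₂ ≡ 5 (mod 13). M₃ = 39, y₃ ≡ 2 (mod 7). y = 0×91×1 + 8×21×5 + 0×39×2 ≡ 21 (mod 273)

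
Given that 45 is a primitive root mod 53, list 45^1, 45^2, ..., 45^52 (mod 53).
g^1, g^2, ..., g^{52} mod 53: {45, 11, 18, 15, 39, 6, 5, 13, 2, 37, 22, 36, 30, 25, 12, 10, 26, 4, 21, 44, 19, 7, 50, 24, 20, 52, 8, 42, 35, 38, 14, 47, 48, 40, 51, 16, 31, 17, 23, 28, 41, 43, 27, 49, 32, 9, 34, 46, 3, 29, 33, 1}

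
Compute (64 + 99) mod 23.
2

(64 + 99) = 163
163 mod 23 = 2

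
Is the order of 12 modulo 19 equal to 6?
Yes, ord_19(12) = 6.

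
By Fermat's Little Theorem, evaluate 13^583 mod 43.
By Fermat: 13^{42} ≡ 1 (mod 43). 583 ≡ 37 (mod 42). So 13^{583} ≡ 13^{37} ≡ 25 (mod 43)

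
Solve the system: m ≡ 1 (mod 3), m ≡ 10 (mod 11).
M = 3 × 11 = 33. M₁ = 11, y₁ ≡ 2 (mod 3). M₂ = 3, y₂ ≡ 4 (mod 11). m = 1×11×2 + 10×3×4 ≡ 10 (mod 33)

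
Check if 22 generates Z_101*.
p - 1 = 100 has prime divisors 2, 5. Check 22^(100/q) mod 101 for each: 22^(100/2) = 22^50 ≡ 1, 22^(100/5) = 22^20 ≡ 84 (mod 101). Since 22^50 ≡ 1 (mod 101), the order of 22 divides 50 (in fact the order is 50) ≠ 100, so it is not a primitive root.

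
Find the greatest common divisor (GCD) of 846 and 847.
1

Using the Euclidean algorithm:
846 = 0 × 847 + 846
847 = 1 × 846 + 1
846 = 846 × 1 + 0

GCD(846, 847) = 1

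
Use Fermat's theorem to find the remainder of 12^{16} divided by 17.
1

By Fermat's Little Theorem, a^(p-1) ≡ 1 (mod p) for prime p and gcd(a, p) = 1
Here p = 17, so 12^16 ≡ 1 (mod 17)
We can reduce the exponent: 16 mod 16 = 0
So 12^16 ≡ 12^0 (mod 17)
Computing: 12^0 mod 17 = 1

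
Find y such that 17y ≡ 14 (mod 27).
4

Since gcd(17, 27) = 1 divides 14, a solution exists.
Multiply both sides by the inverse of 17 mod 27:
  17^(-1) mod 27 = 8
  x ≡ 8 × 14 ≡ 112 ≡ 4 (mod 27)
Verification: 17 × 4 = 68 = 2 × 27 + 14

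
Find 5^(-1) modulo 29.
6

Using Extended Euclidean Algorithm:
gcd(5, 29) = 1
Bezout coefficients: 5 × 6 + 29 × -1 = 1
So 5 × 6 ≡ 1 (mod 29)
The inverse is 6 mod 29 = 6
Verification: 5 × 6 = 30 = 1 × 29 + 1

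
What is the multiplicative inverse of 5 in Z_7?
3

Using Extended Euclidean Algorithm:
gcd(5, 7) = 1
Bezout coefficients: 5 × 3 + 7 × -2 = 1
So 5 × 3 ≡ 1 (mod 7)
The inverse is 3 mod 7 = 3
Verification: 5 × 3 = 15 = 2 × 7 + 1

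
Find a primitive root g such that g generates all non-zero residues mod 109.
p - 1 = 108 has prime divisors 2, 3. h is a primitive root mod 109 iff h^(108/q) ≢ 1 (mod 109) for each such q.
h = 2: 2^54 ≡ 108, 2^36 ≡ 1 (mod 109); 2^36 ≡ 1, so not a primitive root.
h = 3: 3^54 ≡ 1, 3^36 ≡ 63 (mod 109); 3^54 ≡ 1, so not a primitive root.
h = 4: 4^54 ≡ 1, 4^36 ≡ 1 (mod 109); 4^54 ≡ 1, so not a primitive root.
h = 5: 5^54 ≡ 1, 5^36 ≡ 63 (mod 109); 5^54 ≡ 1, so not a primitive root.
h = 6: 6^54 ≡ 108, 6^36 ≡ 63 (mod 109); none is 1, so 6 has order 108 and is a primitive root.
The smallest primitive root mod 109 is g = 6.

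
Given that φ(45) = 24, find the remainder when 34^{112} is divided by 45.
By Euler: 34^{24} ≡ 1 (mod 45) since gcd(34, 45) = 1. 112 = 4×24 + 16. So 34^{112} ≡ 34^{16} ≡ 16 (mod 45)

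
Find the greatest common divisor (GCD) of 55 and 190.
5

Using the Euclidean algorithm:
55 = 0 × 190 + 55
190 = 3 × 55 + 25
55 = 2 × 25 + 5
25 = 5 × 5 + 0

GCD(55, 190) = 5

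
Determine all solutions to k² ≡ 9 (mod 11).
The square roots of 9 mod 11 are 3 and 8. Verify: 3² = 9 ≡ 9 (mod 11)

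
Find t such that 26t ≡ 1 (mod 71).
26^(-1) ≡ 41 (mod 71). Verification: 26 × 41 = 1066 ≡ 1 (mod 71)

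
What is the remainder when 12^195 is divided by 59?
Using Fermat: 12^{58} ≡ 1 (mod 59). 195 ≡ 21 (mod 58). So 12^{195} ≡ 12^{21} ≡ 45 (mod 59)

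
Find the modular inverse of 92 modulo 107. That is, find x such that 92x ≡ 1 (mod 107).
57

Using Extended Euclidean Algorithm:
gcd(92, 107) = 1
Bezout coefficients: 92 × -50 + 107 × 43 = 1
So 92 × -50 ≡ 1 (mod 107)
The inverse is -50 mod 107 = 57
Verification: 92 × 57 = 5244 = 49 × 107 + 1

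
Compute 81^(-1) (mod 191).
81^(-1) ≡ 158 (mod 191). Verification: 81 × 158 = 12798 ≡ 1 (mod 191)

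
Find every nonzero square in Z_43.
QRs mod 43: {1, 4, 6, 9, 10, 11, 13, 14, 15, 16, 17, 21, 23, 24, 25, 31, 35, 36, 38, 40, 41}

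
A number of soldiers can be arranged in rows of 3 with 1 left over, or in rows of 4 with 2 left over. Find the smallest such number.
M = 3 × 4 = 12. M₁ = 4, y₁ ≡ 1 (mod 3). M₂ = 3, y₂ ≡ 3 (mod 4). y = 1×4×1 + 2×3×3 ≡ 10 (mod 12). The smallest positive such number is 10.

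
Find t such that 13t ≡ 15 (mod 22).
13

Since gcd(13, 22) = 1 divides 15, a solution exists.
Multiply both sides by the inverse of 13 mod 22:
  13^(-1) mod 22 = 17
  x ≡ 17 × 15 ≡ 255 ≡ 13 (mod 22)
Verification: 13 × 13 = 169 = 7 × 22 + 15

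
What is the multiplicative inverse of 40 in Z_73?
42

Using Extended Euclidean Algorithm:
gcd(40, 73) = 1
Bezout coefficients: 40 × -31 + 73 × 17 = 1
So 40 × -31 ≡ 1 (mod 73)
The inverse is -31 mod 73 = 42
Verification: 40 × 42 = 1680 = 23 × 73 + 1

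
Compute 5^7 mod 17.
7 = 4 + 2 + 1 (binary 111). Repeated squaring mod 17: 5^1 ≡ 5; 5^2 ≡ 5² = 25 ≡ 8; 5^4 ≡ 8² = 64 ≡ 13. Multiply: 5^7 = 5^4 × 5^2 × 5^1 ≡ 13 × 8 × 5 (mod 17): 13 × 8 = 104 ≡ 2; 2 × 5 = 10 ≡ 10. So 5^7 ≡ 10 (mod 17).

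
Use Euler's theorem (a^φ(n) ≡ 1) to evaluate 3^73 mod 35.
By Euler: 3^{24} ≡ 1 (mod 35) since gcd(3, 35) = 1. 73 = 3×24 + 1. So 3^{73} ≡ 3^{1} ≡ 3 (mod 35)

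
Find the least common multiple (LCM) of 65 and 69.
4485

First find GCD(65, 69) using the Euclidean algorithm:
65 = 0 × 69 + 65
69 = 1 × 65 + 4
65 = 16 × 4 + 1
4 = 4 × 1 + 0
GCD(65, 69) = 1

LCM formula: LCM(a, b) = (a × b) / GCD(a, b)
LCM(65, 69) = (65 × 69) / 1
LCM(65, 69) = 4485 / 1
LCM(65, 69) = 4485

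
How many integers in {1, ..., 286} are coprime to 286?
120

Prime factorization: 286 = 2 × 11 × 13
Using the formula φ(n) = n × Π(1 - 1/p) for each prime factor p:
φ(286) = 286 × (1 - 1/2) × (1 - 1/11) × (1 - 1/13)
φ(286) = 120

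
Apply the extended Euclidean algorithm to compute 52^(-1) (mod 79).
Extended GCD: 52(38) + 79(-25) = 1. So 52^(-1) ≡ 38 ≡ 38 (mod 79). Verify: 52 × 38 = 1976 ≡ 1 (mod 79)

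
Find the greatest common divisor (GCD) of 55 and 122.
1

Using the Euclidean algorithm:
55 = 0 × 122 + 55
122 = 2 × 55 + 12
55 = 4 × 12 + 7
12 = 1 × 7 + 5
7 = 1 × 5 + 2
5 = 2 × 2 + 1
2 = 2 × 1 + 0

GCD(55, 122) = 1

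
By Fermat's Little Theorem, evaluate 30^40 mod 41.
By Fermat's Little Theorem, 30^{40} ≡ 1 (mod 41) since 41 is prime and gcd(30, 41) = 1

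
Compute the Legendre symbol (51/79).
(51/79) = 51^{39} mod 79 = 1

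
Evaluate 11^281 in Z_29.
Using Fermat: 11^{28} ≡ 1 (mod 29). 281 ≡ 1 (mod 28). So 11^{281} ≡ 11^{1} ≡ 11 (mod 29)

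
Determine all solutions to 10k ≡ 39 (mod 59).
57

Since gcd(10, 59) = 1 divides 39, a solution exists.
Multiply both sides by the inverse of 10 mod 59:
  10^(-1) mod 59 = 6
  x ≡ 6 × 39 ≡ 234 ≡ 57 (mod 59)
Verification: 10 × 57 = 570 = 9 × 59 + 39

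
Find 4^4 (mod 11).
4 = 4 (binary 100). Repeated squaring mod 11: 4^1 ≡ 4; 4^2 ≡ 4² = 16 ≡ 5; 4^4 ≡ 5² = 25 ≡ 3. So 4^4 ≡ 3 (mod 11).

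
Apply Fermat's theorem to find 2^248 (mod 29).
By Fermat: 2^{28} ≡ 1 (mod 29). 248 ≡ 24 (mod 28). So 2^{248} ≡ 2^{24} ≡ 20 (mod 29)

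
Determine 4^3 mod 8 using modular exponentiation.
3 = 2 + 1 (binary 11). Repeated squaring mod 8: 4^1 ≡ 4; 4^2 ≡ 4² = 16 ≡ 0. Multiply: 4^3 = 4^2 × 4^1 ≡ 0 × 4 (mod 8): 0 × 4 = 0 ≡ 0. So 4^3 ≡ 0 (mod 8).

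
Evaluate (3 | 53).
(3/53) = 3^{26} mod 53 = -1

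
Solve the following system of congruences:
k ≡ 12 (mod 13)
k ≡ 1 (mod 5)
51

Using the Chinese Remainder Theorem:
M = product of moduli = 65
For equation 1: M_1 = 5, 5 ≡ 5 (mod 13), inverse of 5 mod 13 is 8 (check: 5 × 8 = 40 ≡ 1 (mod 13))
For equation 2: M_2 = 13, 13 ≡ 3 (mod 5), inverse of 13 mod 5 is 2 (check: 3 × 2 = 6 ≡ 1 (mod 5))
Combine: k ≡ Σ r_i×M_i×(M_i⁻¹ mod m_i) = 12×5×8 + 1×13×2 = 480 + 26 = 506
506 mod 65 = 51
k ≡ 51 (mod 65)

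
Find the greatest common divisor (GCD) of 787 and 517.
1

Using the Euclidean algorithm:
787 = 1 × 517 + 270
517 = 1 × 270 + 247
270 = 1 × 247 + 23
247 = 10 × 23 + 17
23 = 1 × 17 + 6
17 = 2 × 6 + 5
6 = 1 × 5 + 1
5 = 5 × 1 + 0

GCD(787, 517) = 1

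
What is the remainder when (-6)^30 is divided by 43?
Using repeated squaring. (-6) ≡ 37 (mod 43). 30 = 16 + 8 + 4 + 2 (binary 11110). Repeated squaring mod 43: 37^1 ≡ 37; 37^2 ≡ 37² = 1369 ≡ 36; 37^4 ≡ 36² = 1296 ≡ 6; 37^8 ≡ 6² = 36 ≡ 36; 37^16 ≡ 36² = 1296 ≡ 6. Multiply: (-6)^30 ≡ 37^16 × 37^8 × 37^4 × 37^2 ≡ 6 × 36 × 6 × 36 (mod 43): 6 × 36 = 216 ≡ 1; 1 × 6 = 6 ≡ 6; 6 × 36 = 216 ≡ 1. So (-6)^30 ≡ 1 (mod 43).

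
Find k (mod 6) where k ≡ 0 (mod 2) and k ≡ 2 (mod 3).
M = 2 × 3 = 6. M₁ = 3, y₁ ≡ 1 (mod 2). M₂ = 2, y₂ ≡ 2 (mod 3). k = 0×3×1 + 2×2×2 ≡ 2 (mod 6)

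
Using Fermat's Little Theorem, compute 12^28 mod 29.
By Fermat's Little Theorem, 12^{28} ≡ 1 (mod 29) since 29 is prime and gcd(12, 29) = 1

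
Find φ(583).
520

Prime factorization: 583 = 11 × 53
Using the formula φ(n) = n × Π(1 - 1/p) for each prime factor p:
φ(583) = 583 × (1 - 1/11) × (1 - 1/53)
φ(583) = 520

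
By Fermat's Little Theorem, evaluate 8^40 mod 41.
By Fermat's Little Theorem, 8^{40} ≡ 1 (mod 41) since 41 is prime and gcd(8, 41) = 1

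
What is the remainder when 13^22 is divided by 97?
Using repeated squaring. 22 = 16 + 4 + 2 (binary 10110). Repeated squaring mod 97: 13^1 ≡ 13; 13^2 ≡ 13² = 169 ≡ 72; 13^4 ≡ 72² = 5184 ≡ 43; 13^8 ≡ 43² = 1849 ≡ 6; 13^16 ≡ 6² = 36 ≡ 36. Multiply: 13^22 = 13^16 × 13^4 × 13^2 ≡ 36 × 43 × 72 (mod 97): 36 × 43 = 1548 ≡ 93; 93 × 72 = 6696 ≡ 3. So 13^22 ≡ 3 (mod 97).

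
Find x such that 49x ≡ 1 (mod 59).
49^(-1) ≡ 53 (mod 59). Verification: 49 × 53 = 2597 ≡ 1 (mod 59)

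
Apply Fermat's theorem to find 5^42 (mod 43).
By Fermat's Little Theorem, 5^{42} ≡ 1 (mod 43) since 43 is prime and gcd(5, 43) = 1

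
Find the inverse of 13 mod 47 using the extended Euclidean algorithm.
Extended GCD: 13(-18) + 47(5) = 1. So 13^(-1) ≡ 29 ≡ 29 (mod 47). Verify: 13 × 29 = 377 ≡ 1 (mod 47)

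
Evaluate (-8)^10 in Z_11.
(-8) ≡ 3 (mod 11). 10 = 8 + 2 (binary 1010). Repeated squaring mod 11: 3^1 ≡ 3; 3^2 ≡ 3² = 9 ≡ 9; 3^4 ≡ 9² = 81 ≡ 4; 3^8 ≡ 4² = 16 ≡ 5. Multiply: (-8)^10 ≡ 3^8 × 3^2 ≡ 5 × 9 (mod 11): 5 × 9 = 45 ≡ 1. So (-8)^10 ≡ 1 (mod 11).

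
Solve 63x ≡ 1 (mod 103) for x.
18

Using Extended Euclidean Algorithm:
gcd(63, 103) = 1
Bezout coefficients: 63 × 18 + 103 × -11 = 1
So 63 × 18 ≡ 1 (mod 103)
The inverse is 18 mod 103 = 18
Verification: 63 × 18 = 1134 = 11 × 103 + 1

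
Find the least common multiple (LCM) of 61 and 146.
8906

First find GCD(61, 146) using the Euclidean algorithm:
61 = 0 × 146 + 61
146 = 2 × 61 + 24
61 = 2 × 24 + 13
24 = 1 × 13 + 11
13 = 1 × 11 + 2
11 = 5 × 2 + 1
2 = 2 × 1 + 0
GCD(61, 146) = 1

LCM formula: LCM(a, b) = (a × b) / GCD(a, b)
LCM(61, 146) = (61 × 146) / 1
LCM(61, 146) = 8906 / 1
LCM(61, 146) = 8906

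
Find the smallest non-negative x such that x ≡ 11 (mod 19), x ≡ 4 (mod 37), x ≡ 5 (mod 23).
13805

Using the Chinese Remainder Theorem:
M = product of moduli = 16169
For equation 1: M_1 = 851, 851 ≡ 15 (mod 19), inverse of 851 mod 19 is 14 (check: 15 × 14 = 210 ≡ 1 (mod 19))
For equation 2: M_2 = 437, 437 ≡ 30 (mod 37), inverse of 437 mod 37 is 21 (check: 30 × 21 = 630 ≡ 1 (mod 37))
For equation 3: M_3 = 703, 703 ≡ 13 (mod 23), inverse of 703 mod 23 is 16 (check: 13 × 16 = 208 ≡ 1 (mod 23))
Combine: x ≡ Σ r_i×M_i×(M_i⁻¹ mod m_i) = 11×851×14 + 4×437×21 + 5×703×16 = 131054 + 36708 + 56240 = 224002
224002 mod 16169 = 13805
x ≡ 13805 (mod 16169)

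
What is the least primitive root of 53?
2

A primitive root g modulo p has order p-1 = 52
Prime divisors of 52: [2, 13]
g is a primitive root iff g^(52/q) ≢ 1 (mod 53) for each prime divisor q
Testing small values:
  g = 2: 2^26 ≡ 52, 2^4 ≡ 16 (mod 53) → none is 1, primitive root!
The smallest primitive root is 2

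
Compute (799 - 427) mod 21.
15

(799 - 427) = 372
372 mod 21 = 15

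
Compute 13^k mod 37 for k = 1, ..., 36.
g^1, g^2, ..., g^{36} mod 37: {13, 21, 14, 34, 35, 11, 32, 9, 6, 4, 15, 10, 19, 25, 29, 7, 17, 36, 24, 16, 23, 3, 2, 26, 5, 28, 31, 33, 22, 27, 18, 12, 8, 30, 20, 1}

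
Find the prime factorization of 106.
2 × 53

Divide by primes starting from smallest:
106 ÷ 2 = 53
53 ÷ 53 = 1

106 = 2 × 53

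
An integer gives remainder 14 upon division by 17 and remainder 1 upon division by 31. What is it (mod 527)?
M = 17 × 31 = 527. M₁ = 31, y₁ ≡ 11 (mod 17). M₂ = 17, y₂ ≡ 11 (mod 31). z = 14×31×11 + 1×17×11 ≡ 218 (mod 527). The smallest positive such number is 218.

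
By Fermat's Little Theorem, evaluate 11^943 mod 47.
By Fermat: 11^{46} ≡ 1 (mod 47). 943 ≡ 23 (mod 46). So 11^{943} ≡ 11^{23} ≡ 46 (mod 47)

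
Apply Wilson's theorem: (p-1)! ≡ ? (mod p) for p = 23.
By Wilson's theorem, (22)! ≡ -1 ≡ 22 (mod 23)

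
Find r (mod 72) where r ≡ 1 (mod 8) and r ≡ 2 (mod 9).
M = 8 × 9 = 72. M₁ = 9, y₁ ≡ 1 (mod 8). M₂ = 8, y₂ ≡ 8 (mod 9). r = 1×9×1 + 2×8×8 ≡ 65 (mod 72)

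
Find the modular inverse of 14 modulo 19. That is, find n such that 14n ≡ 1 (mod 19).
15

Using Extended Euclidean Algorithm:
gcd(14, 19) = 1
Bezout coefficients: 14 × -4 + 19 × 3 = 1
So 14 × -4 ≡ 1 (mod 19)
The inverse is -4 mod 19 = 15
Verification: 14 × 15 = 210 = 11 × 19 + 1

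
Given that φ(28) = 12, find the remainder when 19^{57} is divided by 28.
By Euler: 19^{12} ≡ 1 (mod 28) since gcd(19, 28) = 1. 57 = 4×12 + 9. So 19^{57} ≡ 19^{9} ≡ 27 (mod 28)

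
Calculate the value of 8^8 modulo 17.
8 = 8 (binary 1000). Repeated squaring mod 17: 8^1 ≡ 8; 8^2 ≡ 8² = 64 ≡ 13; 8^4 ≡ 13² = 169 ≡ 16; 8^8 ≡ 16² = 256 ≡ 1. So 8^8 ≡ 1 (mod 17).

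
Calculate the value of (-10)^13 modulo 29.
Using repeated squaring. (-10) ≡ 19 (mod 29). 13 = 8 + 4 + 1 (binary 1101). Repeated squaring mod 29: 19^1 ≡ 19; 19^2 ≡ 19² = 361 ≡ 13; 19^4 ≡ 13² = 169 ≡ 24; 19^8 ≡ 24² = 576 ≡ 25. Multiply: (-10)^13 ≡ 19^8 × 19^4 × 19^1 ≡ 25 × 24 × 19 (mod 29): 25 × 24 = 600 ≡ 20; 20 × 19 = 380 ≡ 3. So (-10)^13 ≡ 3 (mod 29).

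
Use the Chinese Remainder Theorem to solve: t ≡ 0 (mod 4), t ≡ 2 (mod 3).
M = 4 × 3 = 12. M₁ = 3, y₁ ≡ 3 (mod 4). M₂ = 4, y₂ ≡ 1 (mod 3). t = 0×3×3 + 2×4×1 ≡ 8 (mod 12)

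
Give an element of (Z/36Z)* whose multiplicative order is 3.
13 has order 3 mod 36 since 13^{3} ≡ 1 (mod 36) and no smaller power works.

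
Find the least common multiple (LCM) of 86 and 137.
11782

First find GCD(86, 137) using the Euclidean algorithm:
86 = 0 × 137 + 86
137 = 1 × 86 + 51
86 = 1 × 51 + 35
51 = 1 × 35 + 16
35 = 2 × 16 + 3
16 = 5 × 3 + 1
3 = 3 × 1 + 0
GCD(86, 137) = 1

LCM formula: LCM(a, b) = (a × b) / GCD(a, b)
LCM(86, 137) = (86 × 137) / 1
LCM(86, 137) = 11782 / 1
LCM(86, 137) = 11782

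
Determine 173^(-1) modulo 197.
173^(-1) ≡ 41 (mod 197). Verification: 173 × 41 = 7093 ≡ 1 (mod 197)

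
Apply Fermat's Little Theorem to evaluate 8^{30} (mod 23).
4

By Fermat's Little Theorem, a^(p-1) ≡ 1 (mod p) for prime p and gcd(a, p) = 1
Here p = 23, so 8^22 ≡ 1 (mod 23)
We can reduce the exponent: 30 mod 22 = 8
So 8^30 ≡ 8^8 (mod 23)
Computing: 8^8 mod 23 = 4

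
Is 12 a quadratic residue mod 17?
By Euler's criterion: 12^{8} ≡ 16 (mod 17). Since this equals -1 (≡ 16), 12 is not a QR.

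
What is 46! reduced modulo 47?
By Wilson's theorem, (46)! ≡ -1 ≡ 46 (mod 47)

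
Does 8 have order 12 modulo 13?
p - 1 = 12 has prime divisors 2, 3. Check 8^(12/q) mod 13 for each: 8^(12/2) = 8^6 ≡ 12, 8^(12/3) = 8^4 ≡ 1 (mod 13). Since 8^4 ≡ 1 (mod 13), the order of 8 divides 4 (in fact the order is 4) ≠ 12, so it is not a primitive root.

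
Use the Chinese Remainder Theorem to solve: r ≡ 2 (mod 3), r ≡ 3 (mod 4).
M = 3 × 4 = 12. M₁ = 4, y₁ ≡ 1 (mod 3). M₂ = 3, y₂ ≡ 3 (mod 4). r = 2×4×1 + 3×3×3 ≡ 11 (mod 12)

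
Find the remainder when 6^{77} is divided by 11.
By Fermat: 6^{10} ≡ 1 (mod 11). 77 = 7×10 + 7. So 6^{77} ≡ 6^{7} ≡ 8 (mod 11)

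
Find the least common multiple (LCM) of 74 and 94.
3478

First find GCD(74, 94) using the Euclidean algorithm:
74 = 0 × 94 + 74
94 = 1 × 74 + 20
74 = 3 × 20 + 14
20 = 1 × 14 + 6
14 = 2 × 6 + 2
6 = 3 × 2 + 0
GCD(74, 94) = 2

LCM formula: LCM(a, b) = (a × b) / GCD(a, b)
LCM(74, 94) = (74 × 94) / 2
LCM(74, 94) = 6956 / 2
LCM(74, 94) = 3478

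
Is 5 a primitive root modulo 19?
No

To verify, check if 5^(18/q) ≢ 1 (mod 19) for each prime divisor q of 18
Divisors of 18 = 18: [1, 2, 3, 6, 9, 18]
  5^(18/2) = 5^9 ≡ 1 (mod 19)
  5^(18/3) = 5^6 ≡ 7 (mod 19)
Conclusion: 5 is not a primitive root modulo 19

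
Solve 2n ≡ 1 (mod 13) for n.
7

Using Extended Euclidean Algorithm:
gcd(2, 13) = 1
Bezout coefficients: 2 × -6 + 13 × 1 = 1
So 2 × -6 ≡ 1 (mod 13)
The inverse is -6 mod 13 = 7
Verification: 2 × 7 = 14 = 1 × 13 + 1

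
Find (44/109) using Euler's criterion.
(44/109) = 44^{54} mod 109 = -1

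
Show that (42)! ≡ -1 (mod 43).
(42)! mod 43 = 42. Since this equals -1 (mod 43), Wilson confirms 43 is prime.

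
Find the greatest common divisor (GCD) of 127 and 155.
1

Using the Euclidean algorithm:
127 = 0 × 155 + 127
155 = 1 × 127 + 28
127 = 4 × 28 + 15
28 = 1 × 15 + 13
15 = 1 × 13 + 2
13 = 6 × 2 + 1
2 = 2 × 1 + 0

GCD(127, 155) = 1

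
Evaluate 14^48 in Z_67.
Using repeated squaring. 48 = 32 + 16 (binary 110000). Repeated squaring mod 67: 14^1 ≡ 14; 14^2 ≡ 14² = 196 ≡ 62; 14^4 ≡ 62² = 3844 ≡ 25; 14^8 ≡ 25² = 625 ≡ 22; 14^16 ≡ 22² = 484 ≡ 15; 14^32 ≡ 15² = 225 ≡ 24. Multiply: 14^48 = 14^32 × 14^16 ≡ 24 × 15 (mod 67): 24 × 15 = 360 ≡ 25. So 14^48 ≡ 25 (mod 67).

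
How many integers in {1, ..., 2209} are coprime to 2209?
2162

Prime factorization: 2209 = 47^2
Using the formula φ(n) = n × Π(1 - 1/p) for each prime factor p:
φ(2209) = 2209 × (1 - 1/47)
φ(2209) = 2162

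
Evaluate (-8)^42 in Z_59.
Using repeated squaring. (-8) ≡ 51 (mod 59). 42 = 32 + 8 + 2 (binary 101010). Repeated squaring mod 59: 51^1 ≡ 51; 51^2 ≡ 51² = 2601 ≡ 5; 51^4 ≡ 5² = 25 ≡ 25; 51^8 ≡ 25² = 625 ≡ 35; 51^16 ≡ 35² = 1225 ≡ 45; 51^32 ≡ 45² = 2025 ≡ 19. Multiply: (-8)^42 ≡ 51^32 × 51^8 × 51^2 ≡ 19 × 35 × 5 (mod 59): 19 × 35 = 665 ≡ 16; 16 × 5 = 80 ≡ 21. So (-8)^42 ≡ 21 (mod 59).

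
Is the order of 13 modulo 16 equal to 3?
No, the actual order is 4, not 3.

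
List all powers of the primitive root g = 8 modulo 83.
g^1, g^2, ..., g^{82} mod 83: {8, 64, 14, 29, 66, 30, 74, 11, 5, 40, 71, 70, 62, 81, 67, 38, 55, 25, 34, 23, 18, 61, 73, 3, 24, 26, 42, 4, 32, 7, 56, 33, 15, 37, 47, 44, 20, 77, 35, 31, 82, 75, 19, 69, 54, 17, 53, 9, 72, 78, 43, 12, 13, 21, 2, 16, 45, 28, 58, 49, 60, 65, 22, 10, 80, 59, 57, 41, 79, 51, 76, 27, 50, 68, 46, 36, 39, 63, 6, 48, 52, 1}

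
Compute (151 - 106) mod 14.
3

(151 - 106) = 45
45 mod 14 = 3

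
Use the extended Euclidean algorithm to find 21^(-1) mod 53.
Extended GCD: 21(-5) + 53(2) = 1. So 21^(-1) ≡ 48 ≡ 48 (mod 53). Verify: 21 × 48 = 1008 ≡ 1 (mod 53)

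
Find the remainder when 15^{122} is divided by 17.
By Fermat: 15^{16} ≡ 1 (mod 17). 122 = 7×16 + 10. So 15^{122} ≡ 15^{10} ≡ 4 (mod 17)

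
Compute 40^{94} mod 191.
43

Using successive squaring:
Binary expansion of 94: 1011110
Powers of 40 mod 191 (each is the square of the previous):
  40^1 ≡ 40 (mod 191)
  40^2 ≡ 40² = 1600 ≡ 72 (mod 191)
  40^4 ≡ 72² = 5184 ≡ 27 (mod 191)
  40^8 ≡ 27² = 729 ≡ 156 (mod 191)
  40^16 ≡ 156² = 24336 ≡ 79 (mod 191)
  40^32 ≡ 79² = 6241 ≡ 129 (mod 191)
  40^64 ≡ 129² = 16641 ≡ 24 (mod 191)
94 = 64 + 16 + 8 + 4 + 2, so 40^94 = 40^64 × 40^16 × 40^8 × 40^4 × 40^2 ≡ 24 × 79 × 156 × 27 × 72 (mod 191)
Multiplying step by step:
  24 × 79 = 1896 ≡ 177 (mod 191)
  177 × 156 = 27612 ≡ 108 (mod 191)
  108 × 27 = 2916 ≡ 51 (mod 191)
  51 × 72 = 3672 ≡ 43 (mod 191)
Result: 40^94 ≡ 43 (mod 191)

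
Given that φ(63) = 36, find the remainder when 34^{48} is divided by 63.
By Euler: 34^{36} ≡ 1 (mod 63) since gcd(34, 63) = 1. 48 = 1×36 + 12. So 34^{48} ≡ 34^{12} ≡ 1 (mod 63)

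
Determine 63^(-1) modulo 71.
63^(-1) ≡ 62 (mod 71). Verification: 63 × 62 = 3906 ≡ 1 (mod 71)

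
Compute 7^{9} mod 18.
1

Using successive squaring:
Binary expansion of 9: 1001
Powers of 7 mod 18 (each is the square of the previous):
  7^1 ≡ 7 (mod 18)
  7^2 ≡ 7² = 49 ≡ 13 (mod 18)
  7^4 ≡ 13² = 169 ≡ 7 (mod 18)
  7^8 ≡ 7² = 49 ≡ 13 (mod 18)
9 = 8 + 1, so 7^9 = 7^8 × 7^1 ≡ 13 × 7 (mod 18)
Multiplying step by step:
  13 × 7 = 91 ≡ 1 (mod 18)
Result: 7^9 ≡ 1 (mod 18)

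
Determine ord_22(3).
Powers of 3 mod 22: 3^1≡3, 3^2≡9, 3^3≡5, 3^4≡15, 3^5≡1. Order = 5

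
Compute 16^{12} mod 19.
11

Using successive squaring:
Binary expansion of 12: 1100
Powers of 16 mod 19 (each is the square of the previous):
  16^1 ≡ 16 (mod 19)
  16^2 ≡ 16² = 256 ≡ 9 (mod 19)
  16^4 ≡ 9² = 81 ≡ 5 (mod 19)
  16^8 ≡ 5² = 25 ≡ 6 (mod 19)
12 = 8 + 4, so 16^12 = 16^8 × 16^4 ≡ 6 × 5 (mod 19)
Multiplying step by step:
  6 × 5 = 30 ≡ 11 (mod 19)
Result: 16^12 ≡ 11 (mod 19)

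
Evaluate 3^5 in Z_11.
5 = 4 + 1 (binary 101). Repeated squaring mod 11: 3^1 ≡ 3; 3^2 ≡ 3² = 9 ≡ 9; 3^4 ≡ 9² = 81 ≡ 4. Multiply: 3^5 = 3^4 × 3^1 ≡ 4 × 3 (mod 11): 4 × 3 = 12 ≡ 1. So 3^5 ≡ 1 (mod 11).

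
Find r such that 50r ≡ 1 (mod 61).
50^(-1) ≡ 11 (mod 61). Verification: 50 × 11 = 550 ≡ 1 (mod 61)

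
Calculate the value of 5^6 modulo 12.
6 = 4 + 2 (binary 110). Repeated squaring mod 12: 5^1 ≡ 5; 5^2 ≡ 5² = 25 ≡ 1; 5^4 ≡ 1² = 1 ≡ 1. Multiply: 5^6 = 5^4 × 5^2 ≡ 1 × 1 (mod 12): 1 × 1 = 1 ≡ 1. So 5^6 ≡ 1 (mod 12).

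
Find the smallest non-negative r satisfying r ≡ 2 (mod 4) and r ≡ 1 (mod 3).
M = 4 × 3 = 12. M₁ = 3, y₁ ≡ 3 (mod 4). M₂ = 4, y₂ ≡ 1 (mod 3). r = 2×3×3 + 1×4×1 ≡ 10 (mod 12)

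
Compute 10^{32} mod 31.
7

Using successive squaring:
Binary expansion of 32: 100000
Powers of 10 mod 31 (each is the square of the previous):
  10^1 ≡ 10 (mod 31)
  10^2 ≡ 10² = 100 ≡ 7 (mod 31)
  10^4 ≡ 7² = 49 ≡ 18 (mod 31)
  10^8 ≡ 18² = 324 ≡ 14 (mod 31)
  10^16 ≡ 14² = 196 ≡ 10 (mod 31)
  10^32 ≡ 10² = 100 ≡ 7 (mod 31)
32 is a power of 2, so 10^32 is the last square: ≡ 7 (mod 31)
Result: 10^32 ≡ 7 (mod 31)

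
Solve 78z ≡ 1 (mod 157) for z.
78^(-1) ≡ 155 (mod 157). Verification: 78 × 155 = 12090 ≡ 1 (mod 157)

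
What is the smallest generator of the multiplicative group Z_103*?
p - 1 = 102 has prime divisors 2, 3, 17. h is a primitive root mod 103 iff h^(102/q) ≢ 1 (mod 103) for each such q.
h = 2: 2^51 ≡ 1, 2^34 ≡ 46, 2^6 ≡ 64 (mod 103); 2^51 ≡ 1, so not a primitive root.
h = 3: 3^51 ≡ 102, 3^34 ≡ 1, 3^6 ≡ 8 (mod 103); 3^34 ≡ 1, so not a primitive root.
h = 4: 4^51 ≡ 1, 4^34 ≡ 56, 4^6 ≡ 79 (mod 103); 4^51 ≡ 1, so not a primitive root.
h = 5: 5^51 ≡ 102, 5^34 ≡ 56, 5^6 ≡ 72 (mod 103); none is 1, so 5 has order 102 and is a primitive root.
The smallest primitive root mod 103 is g = 5.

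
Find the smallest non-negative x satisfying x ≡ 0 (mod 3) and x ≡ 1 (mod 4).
M = 3 × 4 = 12. M₁ = 4, y₁ ≡ 1 (mod 3). M₂ = 3, y₂ ≡ 3 (mod 4). x = 0×4×1 + 1×3×3 ≡ 9 (mod 12)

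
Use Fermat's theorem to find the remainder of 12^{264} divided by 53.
13

By Fermat's Little Theorem, a^(p-1) ≡ 1 (mod p) for prime p and gcd(a, p) = 1
Here p = 53, so 12^52 ≡ 1 (mod 53)
We can reduce the exponent: 264 mod 52 = 4
So 12^264 ≡ 12^4 (mod 53)
Computing: 12^4 mod 53 = 13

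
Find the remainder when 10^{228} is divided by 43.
By Fermat: 10^{42} ≡ 1 (mod 43). 228 = 5×42 + 18. So 10^{228} ≡ 10^{18} ≡ 4 (mod 43)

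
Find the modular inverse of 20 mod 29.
20^(-1) ≡ 16 (mod 29). Verification: 20 × 16 = 320 ≡ 1 (mod 29)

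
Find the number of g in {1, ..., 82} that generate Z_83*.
Number of primitive roots mod 83 = φ(82) = 40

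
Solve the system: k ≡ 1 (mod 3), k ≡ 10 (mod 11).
M = 3 × 11 = 33. M₁ = 11, y₁ ≡ 2 (mod 3). M₂ = 3, y₂ ≡ 4 (mod 11). k = 1×11×2 + 10×3×4 ≡ 10 (mod 33)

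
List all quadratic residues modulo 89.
QRs mod 89: {1, 2, 4, 5, 8, 9, 10, 11, 16, 17, 18, 20, 21, 22, 25, 32, 34, 36, 39, 40, 42, 44, 45, 47, 49, 50, 53, 55, 57, 64, 67, 68, 69, 71, 72, 73, 78, 79, 80, 81, 84, 85, 87, 88}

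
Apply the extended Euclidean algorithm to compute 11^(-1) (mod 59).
Extended GCD: 11(-16) + 59(3) = 1. So 11^(-1) ≡ 43 ≡ 43 (mod 59). Verify: 11 × 43 = 473 ≡ 1 (mod 59)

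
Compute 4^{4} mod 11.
3

Using successive squaring:
Binary expansion of 4: 100
Powers of 4 mod 11 (each is the square of the previous):
  4^1 ≡ 4 (mod 11)
  4^2 ≡ 4² = 16 ≡ 5 (mod 11)
  4^4 ≡ 5² = 25 ≡ 3 (mod 11)
4 is a power of 2, so 4^4 is the last square: ≡ 3 (mod 11)
Result: 4^4 ≡ 3 (mod 11)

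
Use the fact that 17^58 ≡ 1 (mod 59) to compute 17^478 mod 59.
By Fermat: 17^{58} ≡ 1 (mod 59). 478 = 8×58 + 14. So 17^{478} ≡ 17^{14} ≡ 19 (mod 59)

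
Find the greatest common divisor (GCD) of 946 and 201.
1

Using the Euclidean algorithm:
946 = 4 × 201 + 142
201 = 1 × 142 + 59
142 = 2 × 59 + 24
59 = 2 × 24 + 11
24 = 2 × 11 + 2
11 = 5 × 2 + 1
2 = 2 × 1 + 0

GCD(946, 201) = 1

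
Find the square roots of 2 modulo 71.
The square roots of 2 mod 71 are 12 and 59. Verify: 12² = 144 ≡ 2 (mod 71)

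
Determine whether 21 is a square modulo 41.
By Euler's criterion: 21^{20} ≡ 1 (mod 41). Since this equals 1, 21 is a QR.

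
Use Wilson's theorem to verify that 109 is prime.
(108)! mod 109 = 108. Since this equals -1 (mod 109), Wilson confirms 109 is prime.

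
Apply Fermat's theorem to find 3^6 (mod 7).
By Fermat's Little Theorem, 3^{6} ≡ 1 (mod 7) since 7 is prime and gcd(3, 7) = 1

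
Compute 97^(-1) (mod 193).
97^(-1) ≡ 2 (mod 193). Verification: 97 × 2 = 194 ≡ 1 (mod 193)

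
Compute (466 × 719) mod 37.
19

(466 × 719) = 335054
335054 mod 37 = 19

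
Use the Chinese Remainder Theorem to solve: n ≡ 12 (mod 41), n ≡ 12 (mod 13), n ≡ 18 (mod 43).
6941

Using the Chinese Remainder Theorem:
M = product of moduli = 22919
For equation 1: M_1 = 559, 559 ≡ 26 (mod 41), inverse of 559 mod 41 is 30 (check: 26 × 30 = 780 ≡ 1 (mod 41))
For equation 2: M_2 = 1763, 1763 ≡ 8 (mod 13), inverse of 1763 mod 13 is 5 (check: 8 × 5 = 40 ≡ 1 (mod 13))
For equation 3: M_3 = 533, 533 ≡ 17 (mod 43), inverse of 533 mod 43 is 38 (check: 17 × 38 = 646 ≡ 1 (mod 43))
Combine: n ≡ Σ r_i×M_i×(M_i⁻¹ mod m_i) = 12×559×30 + 12×1763×5 + 18×533×38 = 201240 + 105780 + 364572 = 671592
671592 mod 22919 = 6941
n ≡ 6941 (mod 22919)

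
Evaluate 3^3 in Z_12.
3 = 2 + 1 (binary 11). Repeated squaring mod 12: 3^1 ≡ 3; 3^2 ≡ 3² = 9 ≡ 9. Multiply: 3^3 = 3^2 × 3^1 ≡ 9 × 3 (mod 12): 9 × 3 = 27 ≡ 3. So 3^3 ≡ 3 (mod 12).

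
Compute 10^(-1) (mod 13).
10^(-1) ≡ 4 (mod 13). Verification: 10 × 4 = 40 ≡ 1 (mod 13)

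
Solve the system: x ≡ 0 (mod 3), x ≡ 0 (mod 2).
M = 3 × 2 = 6. M₁ = 2, y₁ ≡ 2 (mod 3). M₂ = 3, y₂ ≡ 1 (mod 2). x = 0×2×2 + 0×3×1 ≡ 0 (mod 6)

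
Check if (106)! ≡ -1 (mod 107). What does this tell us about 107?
(106)! mod 107 = 106. Since this equals -1 (mod 107), Wilson confirms 107 is prime.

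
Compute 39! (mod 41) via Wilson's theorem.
(40)! = (39)! × (40) ≡ -1 (mod 41). So (39)! ≡ -1 × (40)^(-1) ≡ (-1)×(-1) = 1 (mod 41)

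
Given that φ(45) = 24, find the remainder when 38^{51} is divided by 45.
By Euler: 38^{24} ≡ 1 (mod 45) since gcd(38, 45) = 1. 51 = 2×24 + 3. So 38^{51} ≡ 38^{3} ≡ 17 (mod 45)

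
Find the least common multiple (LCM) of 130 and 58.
3770

First find GCD(130, 58) using the Euclidean algorithm:
130 = 2 × 58 + 14
58 = 4 × 14 + 2
14 = 7 × 2 + 0
GCD(130, 58) = 2

LCM formula: LCM(a, b) = (a × b) / GCD(a, b)
LCM(130, 58) = (130 × 58) / 2
LCM(130, 58) = 7540 / 2
LCM(130, 58) = 3770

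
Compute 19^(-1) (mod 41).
19^(-1) ≡ 13 (mod 41). Verification: 19 × 13 = 247 ≡ 1 (mod 41)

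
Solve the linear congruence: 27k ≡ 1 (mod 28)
27

Since gcd(27, 28) = 1 divides 1, a solution exists.
Multiply both sides by the inverse of 27 mod 28:
  27^(-1) mod 28 = 27
  x ≡ 27 × 1 ≡ 27 ≡ 27 (mod 28)
Verification: 27 × 27 = 729 = 26 × 28 + 1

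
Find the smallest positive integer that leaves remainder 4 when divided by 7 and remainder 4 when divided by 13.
M = 7 × 13 = 91. M₁ = 13, y₁ ≡ 6 (mod 7). M₂ = 7, y₂ ≡ 2 (mod 13). r = 4×13×6 + 4×7×2 ≡ 4 (mod 91). The smallest positive such number is 4.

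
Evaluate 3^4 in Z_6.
4 = 4 (binary 100). Repeated squaring mod 6: 3^1 ≡ 3; 3^2 ≡ 3² = 9 ≡ 3; 3^4 ≡ 3² = 9 ≡ 3. So 3^4 ≡ 3 (mod 6).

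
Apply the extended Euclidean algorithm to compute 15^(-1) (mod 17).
Extended GCD: 15(8) + 17(-7) = 1. So 15^(-1) ≡ 8 ≡ 8 (mod 17). Verify: 15 × 8 = 120 ≡ 1 (mod 17)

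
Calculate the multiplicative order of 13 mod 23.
Powers of 13 mod 23: 13^1≡13, 13^2≡8, 13^3≡12, 13^4≡18, 13^5≡4, 13^6≡6, 13^7≡9, 13^8≡2, 13^9≡3, 13^10≡16, 13^11≡1. Order = 11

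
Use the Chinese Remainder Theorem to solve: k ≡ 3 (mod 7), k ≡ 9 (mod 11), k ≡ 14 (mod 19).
185

Using the Chinese Remainder Theorem:
M = product of moduli = 1463
For equation 1: M_1 = 209, 209 ≡ 6 (mod 7), inverse of 209 mod 7 is 6 (check: 6 × 6 = 36 ≡ 1 (mod 7))
For equation 2: M_2 = 133, 133 ≡ 1 (mod 11), inverse of 133 mod 11 is 1 (check: 1 × 1 = 1 ≡ 1 (mod 11))
For equation 3: M_3 = 77, 77 ≡ 1 (mod 19), inverse of 77 mod 19 is 1 (check: 1 × 1 = 1 ≡ 1 (mod 19))
Combine: k ≡ Σ r_i×M_i×(M_i⁻¹ mod m_i) = 3×209×6 + 9×133×1 + 14×77×1 = 3762 + 1197 + 1078 = 6037
6037 mod 1463 = 185
k ≡ 185 (mod 1463)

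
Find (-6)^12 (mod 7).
Using Fermat: (-6)^{6} ≡ 1 (mod 7). 12 ≡ 0 (mod 6). So (-6)^{12} ≡ (-6)^{0} ≡ 1 (mod 7)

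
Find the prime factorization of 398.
2 × 199

Divide by primes starting from smallest:
398 ÷ 2 = 199
199 ÷ 199 = 1

398 = 2 × 199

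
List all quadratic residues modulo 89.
QRs mod 89: {1, 2, 4, 5, 8, 9, 10, 11, 16, 17, 18, 20, 21, 22, 25, 32, 34, 36, 39, 40, 42, 44, 45, 47, 49, 50, 53, 55, 57, 64, 67, 68, 69, 71, 72, 73, 78, 79, 80, 81, 84, 85, 87, 88}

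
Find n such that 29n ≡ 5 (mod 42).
19

Since gcd(29, 42) = 1 divides 5, a solution exists.
Multiply both sides by the inverse of 29 mod 42:
  29^(-1) mod 42 = 29
  x ≡ 29 × 5 ≡ 145 ≡ 19 (mod 42)
Verification: 29 × 19 = 551 = 13 × 42 + 5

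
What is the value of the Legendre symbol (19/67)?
(19/67) = 19^{33} mod 67 = 1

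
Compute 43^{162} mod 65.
14

Using successive squaring:
Binary expansion of 162: 10100010
Powers of 43 mod 65 (each is the square of the previous):
  43^1 ≡ 43 (mod 65)
  43^2 ≡ 43² = 1849 ≡ 29 (mod 65)
  43^4 ≡ 29² = 841 ≡ 61 (mod 65)
  43^8 ≡ 61² = 3721 ≡ 16 (mod 65)
  43^16 ≡ 16² = 256 ≡ 61 (mod 65)
  43^32 ≡ 61² = 3721 ≡ 16 (mod 65)
  43^64 ≡ 16² = 256 ≡ 61 (mod 65)
  43^128 ≡ 61² = 3721 ≡ 16 (mod 65)
162 = 128 + 32 + 2, so 43^162 = 43^128 × 43^32 × 43^2 ≡ 16 × 16 × 29 (mod 65)
Multiplying step by step:
  16 × 16 = 256 ≡ 61 (mod 65)
  61 × 29 = 1769 ≡ 14 (mod 65)
Result: 43^162 ≡ 14 (mod 65)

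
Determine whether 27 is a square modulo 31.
By Euler's criterion: 27^{15} ≡ 30 (mod 31). Since this equals -1 (≡ 30), 27 is not a QR.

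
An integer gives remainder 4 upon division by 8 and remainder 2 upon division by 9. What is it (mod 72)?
M = 8 × 9 = 72. M₁ = 9, y₁ ≡ 1 (mod 8). M₂ = 8, y₂ ≡ 8 (mod 9). m = 4×9×1 + 2×8×8 ≡ 20 (mod 72). The smallest positive such number is 20.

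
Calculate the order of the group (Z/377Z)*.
336

Prime factorization: 377 = 13 × 29
Using the formula φ(n) = n × Π(1 - 1/p) for each prime factor p:
φ(377) = 377 × (1 - 1/13) × (1 - 1/29)
φ(377) = 336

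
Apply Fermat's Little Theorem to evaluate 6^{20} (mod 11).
1

By Fermat's Little Theorem, a^(p-1) ≡ 1 (mod p) for prime p and gcd(a, p) = 1
Here p = 11, so 6^10 ≡ 1 (mod 11)
We can reduce the exponent: 20 mod 10 = 0
So 6^20 ≡ 6^0 (mod 11)
Computing: 6^0 mod 11 = 1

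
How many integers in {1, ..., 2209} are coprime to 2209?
2162

Prime factorization: 2209 = 47^2
Using the formula φ(n) = n × Π(1 - 1/p) for each prime factor p:
φ(2209) = 2209 × (1 - 1/47)
φ(2209) = 2162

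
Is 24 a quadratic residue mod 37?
By Euler's criterion: 24^{18} ≡ 36 (mod 37). Since this equals -1 (≡ 36), 24 is not a QR.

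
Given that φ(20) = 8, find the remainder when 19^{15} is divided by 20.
By Euler: 19^{8} ≡ 1 (mod 20) since gcd(19, 20) = 1. 15 = 1×8 + 7. So 19^{15} ≡ 19^{7} ≡ 19 (mod 20)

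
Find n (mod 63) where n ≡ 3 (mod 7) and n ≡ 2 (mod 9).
M = 7 × 9 = 63. M₁ = 9, y₁ ≡ 4 (mod 7). M₂ = 7, y₂ ≡ 4 (mod 9). n = 3×9×4 + 2×7×4 ≡ 38 (mod 63)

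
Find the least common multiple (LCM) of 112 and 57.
6384

First find GCD(112, 57) using the Euclidean algorithm:
112 = 1 × 57 + 55
57 = 1 × 55 + 2
55 = 27 × 2 + 1
2 = 2 × 1 + 0
GCD(112, 57) = 1

LCM formula: LCM(a, b) = (a × b) / GCD(a, b)
LCM(112, 57) = (112 × 57) / 1
LCM(112, 57) = 6384 / 1
LCM(112, 57) = 6384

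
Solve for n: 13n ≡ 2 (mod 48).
26

Since gcd(13, 48) = 1 divides 2, a solution exists.
Multiply both sides by the inverse of 13 mod 48:
  13^(-1) mod 48 = 37
  x ≡ 37 × 2 ≡ 74 ≡ 26 (mod 48)
Verification: 13 × 26 = 338 = 7 × 48 + 2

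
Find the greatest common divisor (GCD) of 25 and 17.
1

Using the Euclidean algorithm:
25 = 1 × 17 + 8
17 = 2 × 8 + 1
8 = 8 × 1 + 0

GCD(25, 17) = 1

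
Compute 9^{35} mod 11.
1

Using successive squaring:
Binary expansion of 35: 100011
Powers of 9 mod 11 (each is the square of the previous):
  9^1 ≡ 9 (mod 11)
  9^2 ≡ 9² = 81 ≡ 4 (mod 11)
  9^4 ≡ 4² = 16 ≡ 5 (mod 11)
  9^8 ≡ 5² = 25 ≡ 3 (mod 11)
  9^16 ≡ 3² = 9 ≡ 9 (mod 11)
  9^32 ≡ 9² = 81 ≡ 4 (mod 11)
35 = 32 + 2 + 1, so 9^35 = 9^32 × 9^2 × 9^1 ≡ 4 × 4 × 9 (mod 11)
Multiplying step by step:
  4 × 4 = 16 ≡ 5 (mod 11)
  5 × 9 = 45 ≡ 1 (mod 11)
Result: 9^35 ≡ 1 (mod 11)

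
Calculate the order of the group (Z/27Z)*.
18

Prime factorization: 27 = 3^3
Using the formula φ(n) = n × Π(1 - 1/p) for each prime factor p:
φ(27) = 27 × (1 - 1/3)
φ(27) = 18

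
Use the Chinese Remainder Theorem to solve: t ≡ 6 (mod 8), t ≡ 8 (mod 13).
M = 8 × 13 = 104. M₁ = 13, y₁ ≡ 5 (mod 8). M₂ = 8, y₂ ≡ 5 (mod 13). t = 6×13×5 + 8×8×5 ≡ 86 (mod 104)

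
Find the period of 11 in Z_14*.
Powers of 11 mod 14: 11^1≡11, 11^2≡9, 11^3≡1. Order = 3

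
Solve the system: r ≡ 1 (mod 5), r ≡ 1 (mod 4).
M = 5 × 4 = 20. M₁ = 4, y₁ ≡ 4 (mod 5). M₂ = 5, y₂ ≡ 1 (mod 4). r = 1×4×4 + 1×5×1 ≡ 1 (mod 20)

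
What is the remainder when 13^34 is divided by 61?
Using repeated squaring. 34 = 32 + 2 (binary 100010). Repeated squaring mod 61: 13^1 ≡ 13; 13^2 ≡ 13² = 169 ≡ 47; 13^4 ≡ 47² = 2209 ≡ 13; 13^8 ≡ 13² = 169 ≡ 47; 13^16 ≡ 47² = 2209 ≡ 13; 13^32 ≡ 13² = 169 ≡ 47. Multiply: 13^34 = 13^32 × 13^2 ≡ 47 × 47 (mod 61): 47 × 47 = 2209 ≡ 13. So 13^34 ≡ 13 (mod 61).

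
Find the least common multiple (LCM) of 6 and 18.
18

First find GCD(6, 18) using the Euclidean algorithm:
6 = 0 × 18 + 6
18 = 3 × 6 + 0
GCD(6, 18) = 6

LCM formula: LCM(a, b) = (a × b) / GCD(a, b)
LCM(6, 18) = (6 × 18) / 6
LCM(6, 18) = 108 / 6
LCM(6, 18) = 18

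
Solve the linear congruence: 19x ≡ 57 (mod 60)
3

Since gcd(19, 60) = 1 divides 57, a solution exists.
Multiply both sides by the inverse of 19 mod 60:
  19^(-1) mod 60 = 19
  x ≡ 19 × 57 ≡ 1083 ≡ 3 (mod 60)
Verification: 19 × 3 = 57 = 0 × 60 + 57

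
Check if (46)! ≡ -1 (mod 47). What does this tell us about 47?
(46)! mod 47 = 46. Since this equals -1 (mod 47), Wilson confirms 47 is prime.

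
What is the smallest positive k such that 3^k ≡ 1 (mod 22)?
Powers of 3 mod 22: 3^1≡3, 3^2≡9, 3^3≡5, 3^4≡15, 3^5≡1. Order = 5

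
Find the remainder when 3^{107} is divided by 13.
By Fermat: 3^{12} ≡ 1 (mod 13). 107 = 8×12 + 11. So 3^{107} ≡ 3^{11} ≡ 9 (mod 13)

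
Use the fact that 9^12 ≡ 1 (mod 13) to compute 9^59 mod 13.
By Fermat: 9^{12} ≡ 1 (mod 13). 59 = 4×12 + 11. So 9^{59} ≡ 9^{11} ≡ 3 (mod 13)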